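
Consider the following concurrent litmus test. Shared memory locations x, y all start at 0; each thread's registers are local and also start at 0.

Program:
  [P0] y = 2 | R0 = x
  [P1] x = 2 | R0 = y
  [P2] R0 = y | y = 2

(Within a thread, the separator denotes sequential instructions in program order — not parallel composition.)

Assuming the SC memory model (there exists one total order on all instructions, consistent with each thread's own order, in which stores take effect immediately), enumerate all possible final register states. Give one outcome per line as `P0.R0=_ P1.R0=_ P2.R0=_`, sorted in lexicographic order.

P0.R0=0 P1.R0=2 P2.R0=0
P0.R0=0 P1.R0=2 P2.R0=2
P0.R0=2 P1.R0=0 P2.R0=0
P0.R0=2 P1.R0=0 P2.R0=2
P0.R0=2 P1.R0=2 P2.R0=0
P0.R0=2 P1.R0=2 P2.R0=2

outcome vector order: (P0.R0,P1.R0,P2.R0)
|SC outcomes| = 6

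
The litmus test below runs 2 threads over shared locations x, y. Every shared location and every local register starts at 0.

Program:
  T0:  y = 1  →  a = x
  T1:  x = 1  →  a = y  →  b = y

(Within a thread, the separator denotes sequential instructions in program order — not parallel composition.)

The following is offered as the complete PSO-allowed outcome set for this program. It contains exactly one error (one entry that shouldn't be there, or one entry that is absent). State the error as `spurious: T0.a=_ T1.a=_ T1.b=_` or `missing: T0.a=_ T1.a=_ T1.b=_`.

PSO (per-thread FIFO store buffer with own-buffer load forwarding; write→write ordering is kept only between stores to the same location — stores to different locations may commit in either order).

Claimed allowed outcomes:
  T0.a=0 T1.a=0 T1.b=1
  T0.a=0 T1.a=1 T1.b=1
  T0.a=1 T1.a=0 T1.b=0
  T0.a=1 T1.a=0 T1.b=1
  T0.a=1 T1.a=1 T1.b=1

outcome vector order: (T0.a,T1.a,T1.b)
PSO (6): 000, 001, 011, 100, 101, 111
PSO∖claimed = {000}

missing: T0.a=0 T1.a=0 T1.b=0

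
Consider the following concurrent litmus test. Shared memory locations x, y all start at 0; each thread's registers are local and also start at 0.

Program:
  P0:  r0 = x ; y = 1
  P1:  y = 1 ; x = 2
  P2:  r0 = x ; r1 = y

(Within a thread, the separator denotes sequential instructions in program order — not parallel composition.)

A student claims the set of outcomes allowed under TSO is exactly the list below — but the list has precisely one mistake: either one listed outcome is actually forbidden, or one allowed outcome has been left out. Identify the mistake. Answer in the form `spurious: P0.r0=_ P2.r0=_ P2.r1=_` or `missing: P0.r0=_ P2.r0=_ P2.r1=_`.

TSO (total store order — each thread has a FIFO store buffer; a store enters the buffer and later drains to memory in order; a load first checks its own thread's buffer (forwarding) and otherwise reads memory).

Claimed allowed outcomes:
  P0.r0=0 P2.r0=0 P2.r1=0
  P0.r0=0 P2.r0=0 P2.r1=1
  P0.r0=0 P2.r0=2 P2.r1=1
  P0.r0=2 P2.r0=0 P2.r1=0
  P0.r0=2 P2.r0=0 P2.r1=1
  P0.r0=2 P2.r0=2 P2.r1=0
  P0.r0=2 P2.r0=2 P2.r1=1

outcome vector order: (P0.r0,P2.r0,P2.r1)
TSO: 6 outcomes — {000; 001; 021; 200; 201; 221}
claimed∖TSO = {220}

spurious: P0.r0=2 P2.r0=2 P2.r1=0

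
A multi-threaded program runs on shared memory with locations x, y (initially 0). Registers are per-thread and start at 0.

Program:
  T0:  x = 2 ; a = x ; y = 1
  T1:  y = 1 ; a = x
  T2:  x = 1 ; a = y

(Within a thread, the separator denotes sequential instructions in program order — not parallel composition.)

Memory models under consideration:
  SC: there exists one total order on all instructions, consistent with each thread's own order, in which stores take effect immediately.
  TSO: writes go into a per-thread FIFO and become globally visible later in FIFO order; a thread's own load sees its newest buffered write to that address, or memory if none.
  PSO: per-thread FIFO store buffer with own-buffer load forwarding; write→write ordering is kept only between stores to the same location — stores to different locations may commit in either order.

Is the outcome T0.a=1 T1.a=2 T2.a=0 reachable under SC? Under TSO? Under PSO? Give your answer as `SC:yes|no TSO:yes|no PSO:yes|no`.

outcome vector order: (T0.a,T1.a,T2.a)
under SC → <1 0 1> <1 1 0> <1 1 1> <1 2 1> <2 0 1> <2 1 0> <2 1 1> <2 2 0> <2 2 1>
under TSO → <1 0 0> <1 0 1> <1 1 0> <1 1 1> <1 2 0> <1 2 1> <2 0 0> <2 0 1> <2 1 0> <2 1 1> <2 2 0> <2 2 1>
under PSO → <1 0 0> <1 0 1> <1 1 0> <1 1 1> <1 2 0> <1 2 1> <2 0 0> <2 0 1> <2 1 0> <2 1 1> <2 2 0> <2 2 1>
target <1 2 0> ∈ {TSO,PSO}

SC:no TSO:yes PSO:yes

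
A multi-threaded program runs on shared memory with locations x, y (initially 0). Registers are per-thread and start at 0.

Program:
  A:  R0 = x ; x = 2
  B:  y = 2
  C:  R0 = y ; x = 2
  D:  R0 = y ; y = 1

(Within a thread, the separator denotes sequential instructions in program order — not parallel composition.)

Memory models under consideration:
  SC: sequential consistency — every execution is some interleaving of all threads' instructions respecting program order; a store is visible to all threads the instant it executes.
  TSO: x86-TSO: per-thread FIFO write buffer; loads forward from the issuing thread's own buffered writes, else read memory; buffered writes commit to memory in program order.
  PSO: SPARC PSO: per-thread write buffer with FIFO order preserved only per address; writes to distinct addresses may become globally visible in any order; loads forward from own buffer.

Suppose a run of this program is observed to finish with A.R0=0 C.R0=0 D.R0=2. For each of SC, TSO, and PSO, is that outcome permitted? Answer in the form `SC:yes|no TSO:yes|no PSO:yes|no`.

outcome vector order: (A.R0,C.R0,D.R0)
[SC] allowed = {(0,0,0) (0,0,2) (0,1,0) (0,1,2) (0,2,0) (0,2,2) (2,0,0) (2,0,2) (2,1,0) (2,1,2) (2,2,0) (2,2,2)}
[TSO] allowed = {(0,0,0) (0,0,2) (0,1,0) (0,1,2) (0,2,0) (0,2,2) (2,0,0) (2,0,2) (2,1,0) (2,1,2) (2,2,0) (2,2,2)}
[PSO] allowed = {(0,0,0) (0,0,2) (0,1,0) (0,1,2) (0,2,0) (0,2,2) (2,0,0) (2,0,2) (2,1,0) (2,1,2) (2,2,0) (2,2,2)}
target (0,0,2) ∈ {SC,TSO,PSO}

SC:yes TSO:yes PSO:yes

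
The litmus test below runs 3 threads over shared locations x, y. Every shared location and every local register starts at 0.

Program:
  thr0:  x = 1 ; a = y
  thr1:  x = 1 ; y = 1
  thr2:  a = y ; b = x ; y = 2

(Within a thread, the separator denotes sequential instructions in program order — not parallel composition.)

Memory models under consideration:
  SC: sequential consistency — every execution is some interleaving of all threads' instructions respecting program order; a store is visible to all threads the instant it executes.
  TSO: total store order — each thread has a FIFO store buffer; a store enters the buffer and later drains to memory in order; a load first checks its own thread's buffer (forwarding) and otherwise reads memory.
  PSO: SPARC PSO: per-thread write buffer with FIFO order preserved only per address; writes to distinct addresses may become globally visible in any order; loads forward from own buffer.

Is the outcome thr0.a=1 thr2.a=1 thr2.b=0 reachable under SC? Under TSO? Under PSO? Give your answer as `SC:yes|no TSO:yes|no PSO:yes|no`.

outcome vector order: (thr0.a,thr2.a,thr2.b)
SC (9): 0/0/0; 0/0/1; 0/1/1; 1/0/0; 1/0/1; 1/1/1; 2/0/0; 2/0/1; 2/1/1
TSO (9): 0/0/0; 0/0/1; 0/1/1; 1/0/0; 1/0/1; 1/1/1; 2/0/0; 2/0/1; 2/1/1
PSO (12): 0/0/0; 0/0/1; 0/1/0; 0/1/1; 1/0/0; 1/0/1; 1/1/0; 1/1/1; 2/0/0; 2/0/1; 2/1/0; 2/1/1
target 1/1/0 ∈ {PSO}

SC:no TSO:no PSO:yes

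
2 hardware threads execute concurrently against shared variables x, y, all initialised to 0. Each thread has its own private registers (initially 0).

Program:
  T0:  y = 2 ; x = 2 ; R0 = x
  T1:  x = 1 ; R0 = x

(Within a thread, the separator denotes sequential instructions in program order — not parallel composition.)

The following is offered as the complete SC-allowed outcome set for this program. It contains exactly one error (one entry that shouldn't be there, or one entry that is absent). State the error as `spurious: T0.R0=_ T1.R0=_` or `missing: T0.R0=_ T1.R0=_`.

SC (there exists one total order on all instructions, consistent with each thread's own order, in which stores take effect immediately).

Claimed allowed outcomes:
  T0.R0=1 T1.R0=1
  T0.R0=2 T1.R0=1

outcome vector order: (T0.R0,T1.R0)
under SC → 1/1; 2/1; 2/2
SC∖claimed = {2/2}

missing: T0.R0=2 T1.R0=2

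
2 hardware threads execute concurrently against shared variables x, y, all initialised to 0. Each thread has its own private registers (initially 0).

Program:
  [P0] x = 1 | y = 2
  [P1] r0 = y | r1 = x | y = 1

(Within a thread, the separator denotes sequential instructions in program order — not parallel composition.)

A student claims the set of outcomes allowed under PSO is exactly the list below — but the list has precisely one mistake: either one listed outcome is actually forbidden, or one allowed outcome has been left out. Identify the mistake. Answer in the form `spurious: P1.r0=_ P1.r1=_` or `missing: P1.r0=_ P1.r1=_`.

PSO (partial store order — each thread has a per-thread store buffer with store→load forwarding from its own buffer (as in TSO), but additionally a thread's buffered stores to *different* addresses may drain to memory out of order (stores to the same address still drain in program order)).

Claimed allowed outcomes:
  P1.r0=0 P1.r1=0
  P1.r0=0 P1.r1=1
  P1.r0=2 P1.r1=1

outcome vector order: (P1.r0,P1.r1)
under PSO → 00, 01, 20, 21
PSO∖claimed = {20}

missing: P1.r0=2 P1.r1=0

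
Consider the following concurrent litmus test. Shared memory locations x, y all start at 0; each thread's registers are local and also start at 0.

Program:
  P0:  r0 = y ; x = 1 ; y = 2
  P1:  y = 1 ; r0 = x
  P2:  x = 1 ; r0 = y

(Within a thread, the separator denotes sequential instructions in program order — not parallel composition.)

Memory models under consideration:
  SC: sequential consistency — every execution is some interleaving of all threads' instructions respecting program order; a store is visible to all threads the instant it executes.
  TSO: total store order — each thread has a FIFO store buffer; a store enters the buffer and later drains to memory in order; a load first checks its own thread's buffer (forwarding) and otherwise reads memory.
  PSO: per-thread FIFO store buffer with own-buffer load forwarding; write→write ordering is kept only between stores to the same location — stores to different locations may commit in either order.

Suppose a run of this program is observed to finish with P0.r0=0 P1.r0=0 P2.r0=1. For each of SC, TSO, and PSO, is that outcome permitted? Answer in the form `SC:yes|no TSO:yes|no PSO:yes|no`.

outcome vector order: (P0.r0,P1.r0,P2.r0)
under SC → <0 0 1>; <0 0 2>; <0 1 0>; <0 1 1>; <0 1 2>; <1 0 1>; <1 0 2>; <1 1 0>; <1 1 1>; <1 1 2>
under TSO → <0 0 0>; <0 0 1>; <0 0 2>; <0 1 0>; <0 1 1>; <0 1 2>; <1 0 0>; <1 0 1>; <1 0 2>; <1 1 0>; <1 1 1>; <1 1 2>
under PSO → <0 0 0>; <0 0 1>; <0 0 2>; <0 1 0>; <0 1 1>; <0 1 2>; <1 0 0>; <1 0 1>; <1 0 2>; <1 1 0>; <1 1 1>; <1 1 2>
target <0 0 1> ∈ {SC,TSO,PSO}

SC:yes TSO:yes PSO:yes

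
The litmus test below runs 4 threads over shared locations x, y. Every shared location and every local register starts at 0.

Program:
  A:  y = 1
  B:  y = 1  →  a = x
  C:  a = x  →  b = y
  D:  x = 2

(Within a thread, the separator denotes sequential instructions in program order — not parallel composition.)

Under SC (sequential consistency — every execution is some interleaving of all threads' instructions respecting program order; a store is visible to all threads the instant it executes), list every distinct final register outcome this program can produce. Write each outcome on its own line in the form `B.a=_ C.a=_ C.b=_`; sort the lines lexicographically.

outcome vector order: (B.a,C.a,C.b)
|SC outcomes| = 7

B.a=0 C.a=0 C.b=0
B.a=0 C.a=0 C.b=1
B.a=0 C.a=2 C.b=1
B.a=2 C.a=0 C.b=0
B.a=2 C.a=0 C.b=1
B.a=2 C.a=2 C.b=0
B.a=2 C.a=2 C.b=1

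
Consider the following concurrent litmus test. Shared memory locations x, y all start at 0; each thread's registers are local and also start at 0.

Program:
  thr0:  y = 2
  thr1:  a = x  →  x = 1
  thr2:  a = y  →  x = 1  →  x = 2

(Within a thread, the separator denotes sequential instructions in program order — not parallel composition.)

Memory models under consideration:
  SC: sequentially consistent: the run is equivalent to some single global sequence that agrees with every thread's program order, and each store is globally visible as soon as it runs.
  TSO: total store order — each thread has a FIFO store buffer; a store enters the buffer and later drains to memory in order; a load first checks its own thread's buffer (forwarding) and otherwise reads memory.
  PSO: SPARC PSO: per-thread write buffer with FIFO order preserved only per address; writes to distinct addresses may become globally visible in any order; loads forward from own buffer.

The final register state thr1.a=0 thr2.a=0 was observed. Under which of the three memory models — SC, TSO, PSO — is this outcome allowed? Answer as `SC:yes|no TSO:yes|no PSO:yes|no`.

SC:yes TSO:yes PSO:yes

outcome vector order: (thr1.a,thr2.a)
[SC] allowed = {0/0, 0/2, 1/0, 1/2, 2/0, 2/2}
[TSO] allowed = {0/0, 0/2, 1/0, 1/2, 2/0, 2/2}
[PSO] allowed = {0/0, 0/2, 1/0, 1/2, 2/0, 2/2}
target 0/0 ∈ {SC,TSO,PSO}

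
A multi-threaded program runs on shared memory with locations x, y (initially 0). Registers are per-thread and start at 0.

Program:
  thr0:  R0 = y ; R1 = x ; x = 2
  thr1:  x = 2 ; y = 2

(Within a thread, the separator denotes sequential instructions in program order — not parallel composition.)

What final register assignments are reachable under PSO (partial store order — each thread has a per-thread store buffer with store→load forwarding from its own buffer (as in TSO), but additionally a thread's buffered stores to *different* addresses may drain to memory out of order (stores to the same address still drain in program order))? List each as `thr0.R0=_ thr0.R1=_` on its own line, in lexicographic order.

thr0.R0=0 thr0.R1=0
thr0.R0=0 thr0.R1=2
thr0.R0=2 thr0.R1=0
thr0.R0=2 thr0.R1=2

outcome vector order: (thr0.R0,thr0.R1)
|PSO outcomes| = 4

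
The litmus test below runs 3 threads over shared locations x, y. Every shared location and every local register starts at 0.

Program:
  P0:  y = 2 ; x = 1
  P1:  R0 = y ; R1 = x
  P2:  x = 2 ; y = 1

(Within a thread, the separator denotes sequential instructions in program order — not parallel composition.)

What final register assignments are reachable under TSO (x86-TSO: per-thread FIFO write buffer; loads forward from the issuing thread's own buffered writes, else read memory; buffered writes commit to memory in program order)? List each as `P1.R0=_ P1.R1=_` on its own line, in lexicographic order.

outcome vector order: (P1.R0,P1.R1)
|TSO outcomes| = 8

P1.R0=0 P1.R1=0
P1.R0=0 P1.R1=1
P1.R0=0 P1.R1=2
P1.R0=1 P1.R1=1
P1.R0=1 P1.R1=2
P1.R0=2 P1.R1=0
P1.R0=2 P1.R1=1
P1.R0=2 P1.R1=2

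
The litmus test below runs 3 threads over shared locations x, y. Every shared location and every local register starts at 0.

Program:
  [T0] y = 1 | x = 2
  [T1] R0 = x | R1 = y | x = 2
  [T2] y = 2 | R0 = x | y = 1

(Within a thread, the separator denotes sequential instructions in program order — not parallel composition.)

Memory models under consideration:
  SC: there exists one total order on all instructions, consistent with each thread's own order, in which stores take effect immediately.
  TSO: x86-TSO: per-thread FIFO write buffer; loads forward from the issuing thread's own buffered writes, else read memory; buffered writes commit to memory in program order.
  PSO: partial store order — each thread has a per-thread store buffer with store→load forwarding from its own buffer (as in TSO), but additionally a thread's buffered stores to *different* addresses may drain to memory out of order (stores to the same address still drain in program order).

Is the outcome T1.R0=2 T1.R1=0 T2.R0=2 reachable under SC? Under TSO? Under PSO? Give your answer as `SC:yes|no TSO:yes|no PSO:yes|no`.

outcome vector order: (T1.R0,T1.R1,T2.R0)
SC (10): (0,0,0), (0,0,2), (0,1,0), (0,1,2), (0,2,0), (0,2,2), (2,1,0), (2,1,2), (2,2,0), (2,2,2)
TSO (10): (0,0,0), (0,0,2), (0,1,0), (0,1,2), (0,2,0), (0,2,2), (2,1,0), (2,1,2), (2,2,0), (2,2,2)
PSO (12): (0,0,0), (0,0,2), (0,1,0), (0,1,2), (0,2,0), (0,2,2), (2,0,0), (2,0,2), (2,1,0), (2,1,2), (2,2,0), (2,2,2)
target (2,0,2) ∈ {PSO}

SC:no TSO:no PSO:yes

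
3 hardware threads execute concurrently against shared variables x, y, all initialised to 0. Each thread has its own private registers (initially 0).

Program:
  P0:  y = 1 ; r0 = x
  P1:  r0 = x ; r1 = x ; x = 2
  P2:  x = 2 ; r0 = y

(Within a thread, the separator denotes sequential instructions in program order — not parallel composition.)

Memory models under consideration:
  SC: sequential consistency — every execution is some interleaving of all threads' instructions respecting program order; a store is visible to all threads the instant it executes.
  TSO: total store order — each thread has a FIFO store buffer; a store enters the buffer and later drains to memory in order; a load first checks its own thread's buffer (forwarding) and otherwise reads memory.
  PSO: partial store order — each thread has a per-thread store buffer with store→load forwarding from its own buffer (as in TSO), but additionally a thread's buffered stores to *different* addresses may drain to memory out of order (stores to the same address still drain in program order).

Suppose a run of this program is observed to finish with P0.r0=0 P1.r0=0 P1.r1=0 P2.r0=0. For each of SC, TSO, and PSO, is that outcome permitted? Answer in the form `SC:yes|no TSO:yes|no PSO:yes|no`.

outcome vector order: (P0.r0,P1.r0,P1.r1,P2.r0)
SC: 9 outcomes — {(0,0,0,1); (0,0,2,1); (0,2,2,1); (2,0,0,0); (2,0,0,1); (2,0,2,0); (2,0,2,1); (2,2,2,0); (2,2,2,1)}
TSO: 12 outcomes — {(0,0,0,0); (0,0,0,1); (0,0,2,0); (0,0,2,1); (0,2,2,0); (0,2,2,1); (2,0,0,0); (2,0,0,1); (2,0,2,0); (2,0,2,1); (2,2,2,0); (2,2,2,1)}
PSO: 12 outcomes — {(0,0,0,0); (0,0,0,1); (0,0,2,0); (0,0,2,1); (0,2,2,0); (0,2,2,1); (2,0,0,0); (2,0,0,1); (2,0,2,0); (2,0,2,1); (2,2,2,0); (2,2,2,1)}
target (0,0,0,0) ∈ {TSO,PSO}

SC:no TSO:yes PSO:yes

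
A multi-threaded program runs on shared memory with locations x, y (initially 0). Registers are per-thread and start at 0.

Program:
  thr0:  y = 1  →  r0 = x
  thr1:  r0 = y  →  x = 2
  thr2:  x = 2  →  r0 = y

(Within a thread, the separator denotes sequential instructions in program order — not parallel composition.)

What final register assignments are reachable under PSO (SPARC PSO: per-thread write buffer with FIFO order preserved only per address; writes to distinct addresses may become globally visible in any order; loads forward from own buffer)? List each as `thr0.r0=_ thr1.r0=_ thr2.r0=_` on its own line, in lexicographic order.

thr0.r0=0 thr1.r0=0 thr2.r0=0
thr0.r0=0 thr1.r0=0 thr2.r0=1
thr0.r0=0 thr1.r0=1 thr2.r0=0
thr0.r0=0 thr1.r0=1 thr2.r0=1
thr0.r0=2 thr1.r0=0 thr2.r0=0
thr0.r0=2 thr1.r0=0 thr2.r0=1
thr0.r0=2 thr1.r0=1 thr2.r0=0
thr0.r0=2 thr1.r0=1 thr2.r0=1

outcome vector order: (thr0.r0,thr1.r0,thr2.r0)
|PSO outcomes| = 8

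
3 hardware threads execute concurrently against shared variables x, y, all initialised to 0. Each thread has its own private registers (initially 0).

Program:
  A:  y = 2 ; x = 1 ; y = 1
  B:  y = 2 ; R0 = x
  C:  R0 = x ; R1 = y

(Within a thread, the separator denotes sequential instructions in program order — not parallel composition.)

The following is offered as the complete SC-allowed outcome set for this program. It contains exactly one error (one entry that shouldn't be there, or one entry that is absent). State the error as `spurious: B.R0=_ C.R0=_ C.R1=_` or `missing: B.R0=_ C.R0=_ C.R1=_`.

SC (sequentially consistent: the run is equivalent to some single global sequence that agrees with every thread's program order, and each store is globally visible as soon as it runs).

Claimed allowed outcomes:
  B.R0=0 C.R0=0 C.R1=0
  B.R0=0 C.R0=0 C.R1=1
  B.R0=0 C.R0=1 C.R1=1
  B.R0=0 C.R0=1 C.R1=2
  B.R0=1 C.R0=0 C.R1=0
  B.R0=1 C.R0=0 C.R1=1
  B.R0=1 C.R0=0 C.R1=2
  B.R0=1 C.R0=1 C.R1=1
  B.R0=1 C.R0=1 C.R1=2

missing: B.R0=0 C.R0=0 C.R1=2

outcome vector order: (B.R0,C.R0,C.R1)
SC (10): <0 0 0>; <0 0 1>; <0 0 2>; <0 1 1>; <0 1 2>; <1 0 0>; <1 0 1>; <1 0 2>; <1 1 1>; <1 1 2>
SC∖claimed = {<0 0 2>}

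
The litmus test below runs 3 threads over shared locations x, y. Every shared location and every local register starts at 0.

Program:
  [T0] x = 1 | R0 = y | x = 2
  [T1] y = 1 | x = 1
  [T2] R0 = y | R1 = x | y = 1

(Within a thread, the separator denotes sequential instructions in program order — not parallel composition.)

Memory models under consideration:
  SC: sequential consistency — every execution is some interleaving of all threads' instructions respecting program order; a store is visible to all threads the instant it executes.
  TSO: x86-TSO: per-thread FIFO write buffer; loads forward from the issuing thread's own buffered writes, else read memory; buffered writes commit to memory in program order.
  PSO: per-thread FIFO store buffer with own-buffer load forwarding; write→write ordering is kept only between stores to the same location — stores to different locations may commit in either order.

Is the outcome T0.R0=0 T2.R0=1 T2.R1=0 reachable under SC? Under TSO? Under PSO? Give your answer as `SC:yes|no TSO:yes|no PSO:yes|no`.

SC:no TSO:yes PSO:yes

outcome vector order: (T0.R0,T2.R0,T2.R1)
under SC → (0,0,0), (0,0,1), (0,0,2), (0,1,1), (0,1,2), (1,0,0), (1,0,1), (1,0,2), (1,1,0), (1,1,1), (1,1,2)
under TSO → (0,0,0), (0,0,1), (0,0,2), (0,1,0), (0,1,1), (0,1,2), (1,0,0), (1,0,1), (1,0,2), (1,1,0), (1,1,1), (1,1,2)
under PSO → (0,0,0), (0,0,1), (0,0,2), (0,1,0), (0,1,1), (0,1,2), (1,0,0), (1,0,1), (1,0,2), (1,1,0), (1,1,1), (1,1,2)
target (0,1,0) ∈ {TSO,PSO}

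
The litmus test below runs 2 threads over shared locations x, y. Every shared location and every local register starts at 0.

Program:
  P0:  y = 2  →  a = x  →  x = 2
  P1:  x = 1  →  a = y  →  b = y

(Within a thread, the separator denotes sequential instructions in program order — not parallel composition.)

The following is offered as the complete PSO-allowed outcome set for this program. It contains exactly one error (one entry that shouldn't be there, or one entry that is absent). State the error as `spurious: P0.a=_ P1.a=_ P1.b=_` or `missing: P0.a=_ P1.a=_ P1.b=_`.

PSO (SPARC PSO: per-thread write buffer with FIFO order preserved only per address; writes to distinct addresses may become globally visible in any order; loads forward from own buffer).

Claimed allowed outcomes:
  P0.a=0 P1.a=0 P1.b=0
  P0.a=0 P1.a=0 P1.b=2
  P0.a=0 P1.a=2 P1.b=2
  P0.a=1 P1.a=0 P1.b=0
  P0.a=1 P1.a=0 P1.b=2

outcome vector order: (P0.a,P1.a,P1.b)
PSO: 6 outcomes — {000, 002, 022, 100, 102, 122}
PSO∖claimed = {122}

missing: P0.a=1 P1.a=2 P1.b=2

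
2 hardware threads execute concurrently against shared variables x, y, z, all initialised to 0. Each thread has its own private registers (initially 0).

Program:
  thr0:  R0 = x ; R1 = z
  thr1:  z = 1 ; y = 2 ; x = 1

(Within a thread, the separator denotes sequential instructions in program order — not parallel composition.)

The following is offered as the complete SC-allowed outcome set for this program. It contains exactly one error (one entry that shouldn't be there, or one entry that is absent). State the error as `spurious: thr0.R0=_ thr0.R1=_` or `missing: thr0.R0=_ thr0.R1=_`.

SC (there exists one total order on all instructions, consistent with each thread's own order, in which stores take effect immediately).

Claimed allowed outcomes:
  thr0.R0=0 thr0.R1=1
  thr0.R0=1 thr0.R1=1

outcome vector order: (thr0.R0,thr0.R1)
[SC] allowed = {<0 0>, <0 1>, <1 1>}
SC∖claimed = {<0 0>}

missing: thr0.R0=0 thr0.R1=0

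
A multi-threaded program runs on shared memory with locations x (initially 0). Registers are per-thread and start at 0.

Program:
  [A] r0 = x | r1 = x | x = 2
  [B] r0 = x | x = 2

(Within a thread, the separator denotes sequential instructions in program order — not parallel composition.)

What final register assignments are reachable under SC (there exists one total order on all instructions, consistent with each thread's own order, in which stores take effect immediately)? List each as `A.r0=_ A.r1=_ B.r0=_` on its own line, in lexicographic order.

A.r0=0 A.r1=0 B.r0=0
A.r0=0 A.r1=0 B.r0=2
A.r0=0 A.r1=2 B.r0=0
A.r0=2 A.r1=2 B.r0=0

outcome vector order: (A.r0,A.r1,B.r0)
|SC outcomes| = 4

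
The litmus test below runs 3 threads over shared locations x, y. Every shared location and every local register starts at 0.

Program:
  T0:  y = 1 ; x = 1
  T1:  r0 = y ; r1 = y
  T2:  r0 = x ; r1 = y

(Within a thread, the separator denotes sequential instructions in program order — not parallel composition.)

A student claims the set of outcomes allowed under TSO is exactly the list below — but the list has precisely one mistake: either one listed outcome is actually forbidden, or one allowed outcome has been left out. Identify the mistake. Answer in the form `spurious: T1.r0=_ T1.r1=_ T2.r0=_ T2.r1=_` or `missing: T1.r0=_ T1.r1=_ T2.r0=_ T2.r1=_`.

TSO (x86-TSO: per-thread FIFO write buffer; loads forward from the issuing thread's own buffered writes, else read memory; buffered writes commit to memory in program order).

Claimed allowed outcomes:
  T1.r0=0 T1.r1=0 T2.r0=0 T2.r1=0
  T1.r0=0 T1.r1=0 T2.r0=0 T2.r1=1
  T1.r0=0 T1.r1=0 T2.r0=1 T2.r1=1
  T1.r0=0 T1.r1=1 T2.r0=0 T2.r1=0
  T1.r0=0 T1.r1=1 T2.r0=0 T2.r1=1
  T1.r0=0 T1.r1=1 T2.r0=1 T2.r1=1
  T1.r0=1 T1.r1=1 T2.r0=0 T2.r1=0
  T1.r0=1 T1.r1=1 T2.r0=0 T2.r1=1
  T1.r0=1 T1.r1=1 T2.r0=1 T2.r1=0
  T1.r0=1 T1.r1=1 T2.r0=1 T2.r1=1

outcome vector order: (T1.r0,T1.r1,T2.r0,T2.r1)
TSO: 9 outcomes — {<0 0 0 0>; <0 0 0 1>; <0 0 1 1>; <0 1 0 0>; <0 1 0 1>; <0 1 1 1>; <1 1 0 0>; <1 1 0 1>; <1 1 1 1>}
claimed∖TSO = {<1 1 1 0>}

spurious: T1.r0=1 T1.r1=1 T2.r0=1 T2.r1=0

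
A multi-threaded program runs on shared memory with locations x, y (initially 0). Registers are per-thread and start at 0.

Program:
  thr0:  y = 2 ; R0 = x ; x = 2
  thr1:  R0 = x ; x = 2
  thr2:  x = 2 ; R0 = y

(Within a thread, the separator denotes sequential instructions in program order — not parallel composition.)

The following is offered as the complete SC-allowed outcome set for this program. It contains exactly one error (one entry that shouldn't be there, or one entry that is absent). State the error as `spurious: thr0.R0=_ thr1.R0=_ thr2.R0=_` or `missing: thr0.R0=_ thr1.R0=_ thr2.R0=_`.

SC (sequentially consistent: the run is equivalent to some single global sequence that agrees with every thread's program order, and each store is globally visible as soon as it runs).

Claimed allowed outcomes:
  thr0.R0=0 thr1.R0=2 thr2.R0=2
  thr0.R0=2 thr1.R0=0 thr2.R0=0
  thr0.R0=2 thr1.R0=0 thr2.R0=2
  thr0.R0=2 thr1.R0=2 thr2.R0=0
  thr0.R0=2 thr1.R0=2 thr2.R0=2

missing: thr0.R0=0 thr1.R0=0 thr2.R0=2

outcome vector order: (thr0.R0,thr1.R0,thr2.R0)
[SC] allowed = {(0,0,2) (0,2,2) (2,0,0) (2,0,2) (2,2,0) (2,2,2)}
SC∖claimed = {(0,0,2)}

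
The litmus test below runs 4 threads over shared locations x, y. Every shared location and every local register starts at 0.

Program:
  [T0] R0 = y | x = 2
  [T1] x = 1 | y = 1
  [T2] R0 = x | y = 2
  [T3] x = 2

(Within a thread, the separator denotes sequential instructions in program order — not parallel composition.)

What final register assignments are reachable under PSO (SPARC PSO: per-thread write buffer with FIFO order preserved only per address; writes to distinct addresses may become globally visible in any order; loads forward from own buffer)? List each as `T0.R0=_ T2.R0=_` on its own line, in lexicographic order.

outcome vector order: (T0.R0,T2.R0)
|PSO outcomes| = 9

T0.R0=0 T2.R0=0
T0.R0=0 T2.R0=1
T0.R0=0 T2.R0=2
T0.R0=1 T2.R0=0
T0.R0=1 T2.R0=1
T0.R0=1 T2.R0=2
T0.R0=2 T2.R0=0
T0.R0=2 T2.R0=1
T0.R0=2 T2.R0=2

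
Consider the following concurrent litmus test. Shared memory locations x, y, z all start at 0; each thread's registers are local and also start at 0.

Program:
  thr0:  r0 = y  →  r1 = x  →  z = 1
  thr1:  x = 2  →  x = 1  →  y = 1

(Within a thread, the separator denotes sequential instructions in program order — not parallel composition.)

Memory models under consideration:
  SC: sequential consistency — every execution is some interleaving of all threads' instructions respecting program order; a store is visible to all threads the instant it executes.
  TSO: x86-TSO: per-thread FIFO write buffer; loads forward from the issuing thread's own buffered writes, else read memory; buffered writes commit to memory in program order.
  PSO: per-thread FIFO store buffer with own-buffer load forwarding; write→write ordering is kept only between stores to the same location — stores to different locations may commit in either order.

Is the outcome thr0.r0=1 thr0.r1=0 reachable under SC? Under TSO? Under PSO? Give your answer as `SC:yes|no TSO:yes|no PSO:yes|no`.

outcome vector order: (thr0.r0,thr0.r1)
[SC] allowed = {00; 01; 02; 11}
[TSO] allowed = {00; 01; 02; 11}
[PSO] allowed = {00; 01; 02; 10; 11; 12}
target 10 ∈ {PSO}

SC:no TSO:no PSO:yes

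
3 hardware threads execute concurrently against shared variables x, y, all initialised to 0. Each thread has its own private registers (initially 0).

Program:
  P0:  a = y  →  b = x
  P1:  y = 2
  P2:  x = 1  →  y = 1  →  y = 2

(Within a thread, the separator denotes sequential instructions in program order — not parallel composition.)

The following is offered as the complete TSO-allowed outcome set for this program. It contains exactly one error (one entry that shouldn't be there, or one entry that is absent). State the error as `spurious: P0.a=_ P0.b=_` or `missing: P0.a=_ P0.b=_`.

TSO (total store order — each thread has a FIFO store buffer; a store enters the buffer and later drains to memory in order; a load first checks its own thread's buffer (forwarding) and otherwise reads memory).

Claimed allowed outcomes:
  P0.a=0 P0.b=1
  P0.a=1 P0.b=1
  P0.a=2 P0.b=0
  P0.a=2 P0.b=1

outcome vector order: (P0.a,P0.b)
[TSO] allowed = {00; 01; 11; 20; 21}
TSO∖claimed = {00}

missing: P0.a=0 P0.b=0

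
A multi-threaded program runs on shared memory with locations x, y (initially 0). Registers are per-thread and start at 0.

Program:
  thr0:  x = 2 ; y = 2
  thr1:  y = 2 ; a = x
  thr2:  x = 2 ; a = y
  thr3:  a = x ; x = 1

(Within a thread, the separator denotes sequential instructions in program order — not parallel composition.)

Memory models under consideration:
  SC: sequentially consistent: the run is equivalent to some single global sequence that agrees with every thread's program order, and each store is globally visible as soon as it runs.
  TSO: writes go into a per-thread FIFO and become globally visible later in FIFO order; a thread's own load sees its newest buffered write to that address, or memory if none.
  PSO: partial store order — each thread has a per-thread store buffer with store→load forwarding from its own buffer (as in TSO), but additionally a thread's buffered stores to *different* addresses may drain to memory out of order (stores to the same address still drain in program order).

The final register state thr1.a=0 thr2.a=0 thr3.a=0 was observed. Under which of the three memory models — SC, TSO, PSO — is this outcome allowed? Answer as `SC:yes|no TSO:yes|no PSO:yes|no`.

SC:no TSO:yes PSO:yes

outcome vector order: (thr1.a,thr2.a,thr3.a)
[SC] allowed = {020, 022, 100, 102, 120, 122, 200, 202, 220, 222}
[TSO] allowed = {000, 002, 020, 022, 100, 102, 120, 122, 200, 202, 220, 222}
[PSO] allowed = {000, 002, 020, 022, 100, 102, 120, 122, 200, 202, 220, 222}
target 000 ∈ {TSO,PSO}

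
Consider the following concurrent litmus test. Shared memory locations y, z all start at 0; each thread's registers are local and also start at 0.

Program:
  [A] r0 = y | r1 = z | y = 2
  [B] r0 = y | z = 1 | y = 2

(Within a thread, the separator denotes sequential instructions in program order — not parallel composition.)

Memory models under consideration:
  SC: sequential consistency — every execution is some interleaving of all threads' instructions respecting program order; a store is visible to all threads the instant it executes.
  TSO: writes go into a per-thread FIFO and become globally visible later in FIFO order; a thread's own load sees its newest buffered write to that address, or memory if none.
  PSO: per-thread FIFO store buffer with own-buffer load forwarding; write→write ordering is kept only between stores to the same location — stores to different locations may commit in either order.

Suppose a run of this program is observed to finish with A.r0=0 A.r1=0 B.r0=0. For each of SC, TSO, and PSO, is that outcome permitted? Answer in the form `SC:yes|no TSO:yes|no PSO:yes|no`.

SC:yes TSO:yes PSO:yes

outcome vector order: (A.r0,A.r1,B.r0)
under SC → (0,0,0), (0,0,2), (0,1,0), (2,1,0)
under TSO → (0,0,0), (0,0,2), (0,1,0), (2,1,0)
under PSO → (0,0,0), (0,0,2), (0,1,0), (2,0,0), (2,1,0)
target (0,0,0) ∈ {SC,TSO,PSO}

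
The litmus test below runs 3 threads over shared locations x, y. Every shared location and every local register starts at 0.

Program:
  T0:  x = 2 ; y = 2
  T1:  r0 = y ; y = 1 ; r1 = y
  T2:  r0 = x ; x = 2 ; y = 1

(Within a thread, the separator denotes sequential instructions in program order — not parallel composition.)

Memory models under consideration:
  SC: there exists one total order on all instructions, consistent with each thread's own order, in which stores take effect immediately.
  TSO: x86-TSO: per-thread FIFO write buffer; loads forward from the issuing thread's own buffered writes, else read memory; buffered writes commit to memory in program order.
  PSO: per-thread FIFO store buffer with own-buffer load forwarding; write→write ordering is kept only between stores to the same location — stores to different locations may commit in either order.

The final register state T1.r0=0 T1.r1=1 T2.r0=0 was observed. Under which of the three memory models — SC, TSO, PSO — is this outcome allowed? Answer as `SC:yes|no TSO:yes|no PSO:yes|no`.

outcome vector order: (T1.r0,T1.r1,T2.r0)
under SC → 0/1/0; 0/1/2; 0/2/0; 0/2/2; 1/1/0; 1/1/2; 1/2/0; 1/2/2; 2/1/0; 2/1/2
under TSO → 0/1/0; 0/1/2; 0/2/0; 0/2/2; 1/1/0; 1/1/2; 1/2/0; 1/2/2; 2/1/0; 2/1/2
under PSO → 0/1/0; 0/1/2; 0/2/0; 0/2/2; 1/1/0; 1/1/2; 1/2/0; 1/2/2; 2/1/0; 2/1/2
target 0/1/0 ∈ {SC,TSO,PSO}

SC:yes TSO:yes PSO:yes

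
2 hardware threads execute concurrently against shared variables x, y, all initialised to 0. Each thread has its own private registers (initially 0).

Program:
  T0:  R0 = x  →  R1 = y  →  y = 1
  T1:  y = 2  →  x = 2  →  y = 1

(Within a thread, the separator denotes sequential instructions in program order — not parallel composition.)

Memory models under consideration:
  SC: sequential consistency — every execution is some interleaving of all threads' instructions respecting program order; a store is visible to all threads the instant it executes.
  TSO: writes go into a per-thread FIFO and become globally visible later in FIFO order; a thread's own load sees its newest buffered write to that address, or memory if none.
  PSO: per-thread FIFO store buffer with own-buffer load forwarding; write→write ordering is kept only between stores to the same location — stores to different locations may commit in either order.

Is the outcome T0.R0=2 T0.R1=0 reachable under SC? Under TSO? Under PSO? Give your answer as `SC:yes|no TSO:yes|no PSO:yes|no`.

SC:no TSO:no PSO:yes

outcome vector order: (T0.R0,T0.R1)
under SC → (0,0); (0,1); (0,2); (2,1); (2,2)
under TSO → (0,0); (0,1); (0,2); (2,1); (2,2)
under PSO → (0,0); (0,1); (0,2); (2,0); (2,1); (2,2)
target (2,0) ∈ {PSO}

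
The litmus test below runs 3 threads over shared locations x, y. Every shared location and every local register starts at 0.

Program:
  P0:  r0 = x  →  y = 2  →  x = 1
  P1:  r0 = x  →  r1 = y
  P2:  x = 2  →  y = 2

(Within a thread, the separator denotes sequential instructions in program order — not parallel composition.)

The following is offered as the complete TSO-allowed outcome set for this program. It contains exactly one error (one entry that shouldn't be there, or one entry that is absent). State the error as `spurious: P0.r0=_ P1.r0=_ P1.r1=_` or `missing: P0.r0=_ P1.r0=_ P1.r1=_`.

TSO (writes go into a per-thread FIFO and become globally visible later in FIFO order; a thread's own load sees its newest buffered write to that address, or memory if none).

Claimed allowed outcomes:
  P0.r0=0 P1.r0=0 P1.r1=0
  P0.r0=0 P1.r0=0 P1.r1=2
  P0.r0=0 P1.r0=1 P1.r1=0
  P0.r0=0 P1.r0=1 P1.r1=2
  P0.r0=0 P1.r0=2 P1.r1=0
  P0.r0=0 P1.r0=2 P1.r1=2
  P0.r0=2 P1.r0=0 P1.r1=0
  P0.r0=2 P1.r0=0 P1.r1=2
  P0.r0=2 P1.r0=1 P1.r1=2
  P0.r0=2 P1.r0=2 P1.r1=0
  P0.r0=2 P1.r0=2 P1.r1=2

spurious: P0.r0=0 P1.r0=1 P1.r1=0

outcome vector order: (P0.r0,P1.r0,P1.r1)
[TSO] allowed = {0/0/0 0/0/2 0/1/2 0/2/0 0/2/2 2/0/0 2/0/2 2/1/2 2/2/0 2/2/2}
claimed∖TSO = {0/1/0}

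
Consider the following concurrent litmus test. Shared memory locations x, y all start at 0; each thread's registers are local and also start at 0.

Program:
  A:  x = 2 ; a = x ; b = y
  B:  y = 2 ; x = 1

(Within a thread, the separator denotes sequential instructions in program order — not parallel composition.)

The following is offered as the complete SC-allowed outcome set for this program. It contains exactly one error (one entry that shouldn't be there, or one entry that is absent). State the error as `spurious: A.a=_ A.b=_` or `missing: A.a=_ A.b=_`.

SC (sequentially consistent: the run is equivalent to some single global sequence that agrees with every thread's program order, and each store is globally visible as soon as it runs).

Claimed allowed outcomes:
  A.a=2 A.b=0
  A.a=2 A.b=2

missing: A.a=1 A.b=2

outcome vector order: (A.a,A.b)
under SC → 1/2 2/0 2/2
SC∖claimed = {1/2}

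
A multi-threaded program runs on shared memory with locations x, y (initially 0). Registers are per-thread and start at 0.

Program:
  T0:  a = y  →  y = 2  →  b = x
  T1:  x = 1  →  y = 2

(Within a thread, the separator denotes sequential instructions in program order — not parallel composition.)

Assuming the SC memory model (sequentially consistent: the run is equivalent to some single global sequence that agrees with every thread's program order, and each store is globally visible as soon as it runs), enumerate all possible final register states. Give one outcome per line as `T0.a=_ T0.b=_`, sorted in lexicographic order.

outcome vector order: (T0.a,T0.b)
|SC outcomes| = 3

T0.a=0 T0.b=0
T0.a=0 T0.b=1
T0.a=2 T0.b=1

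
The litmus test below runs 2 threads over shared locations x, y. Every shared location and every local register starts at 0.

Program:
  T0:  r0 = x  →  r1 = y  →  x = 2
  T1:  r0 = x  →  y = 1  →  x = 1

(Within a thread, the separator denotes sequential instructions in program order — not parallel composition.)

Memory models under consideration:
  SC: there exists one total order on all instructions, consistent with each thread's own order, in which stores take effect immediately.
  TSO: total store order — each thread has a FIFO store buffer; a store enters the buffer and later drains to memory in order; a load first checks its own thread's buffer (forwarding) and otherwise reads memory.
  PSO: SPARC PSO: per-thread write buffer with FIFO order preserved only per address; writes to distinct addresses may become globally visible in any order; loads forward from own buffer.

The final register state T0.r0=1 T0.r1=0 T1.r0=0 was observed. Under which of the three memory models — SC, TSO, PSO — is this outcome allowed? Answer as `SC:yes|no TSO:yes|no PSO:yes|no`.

SC:no TSO:no PSO:yes

outcome vector order: (T0.r0,T0.r1,T1.r0)
SC (4): 000; 002; 010; 110
TSO (4): 000; 002; 010; 110
PSO (5): 000; 002; 010; 100; 110
target 100 ∈ {PSO}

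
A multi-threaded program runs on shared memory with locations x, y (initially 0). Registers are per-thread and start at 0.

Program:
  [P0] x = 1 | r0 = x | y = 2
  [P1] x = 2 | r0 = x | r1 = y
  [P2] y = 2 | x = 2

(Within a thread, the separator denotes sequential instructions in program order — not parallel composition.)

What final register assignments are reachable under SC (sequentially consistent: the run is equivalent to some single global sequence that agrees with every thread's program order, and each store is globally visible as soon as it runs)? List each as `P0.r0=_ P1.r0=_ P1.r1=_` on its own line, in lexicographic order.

outcome vector order: (P0.r0,P1.r0,P1.r1)
|SC outcomes| = 8

P0.r0=1 P1.r0=1 P1.r1=0
P0.r0=1 P1.r0=1 P1.r1=2
P0.r0=1 P1.r0=2 P1.r1=0
P0.r0=1 P1.r0=2 P1.r1=2
P0.r0=2 P1.r0=1 P1.r1=0
P0.r0=2 P1.r0=1 P1.r1=2
P0.r0=2 P1.r0=2 P1.r1=0
P0.r0=2 P1.r0=2 P1.r1=2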